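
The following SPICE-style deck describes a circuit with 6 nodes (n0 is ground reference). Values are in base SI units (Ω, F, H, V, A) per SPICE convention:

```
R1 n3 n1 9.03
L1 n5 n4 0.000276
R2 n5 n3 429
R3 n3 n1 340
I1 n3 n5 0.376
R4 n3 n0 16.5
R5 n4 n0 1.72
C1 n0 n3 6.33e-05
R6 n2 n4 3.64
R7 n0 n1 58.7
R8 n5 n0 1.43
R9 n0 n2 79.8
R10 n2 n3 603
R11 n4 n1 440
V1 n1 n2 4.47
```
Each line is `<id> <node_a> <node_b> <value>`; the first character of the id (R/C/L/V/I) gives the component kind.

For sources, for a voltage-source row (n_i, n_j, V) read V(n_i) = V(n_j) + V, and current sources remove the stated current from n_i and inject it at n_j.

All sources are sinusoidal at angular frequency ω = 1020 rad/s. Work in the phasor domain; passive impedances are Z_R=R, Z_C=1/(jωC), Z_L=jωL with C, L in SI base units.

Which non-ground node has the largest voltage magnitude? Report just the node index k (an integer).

Apply KCL at each of the 5 non-ground nodes and solve the resulting linear system.
Node n1: branches {R1, R3, R7, R11, V1} → V_1 = 2.996-0.01771j
Node n2: branches {R6, R9, R10, V1} → V_2 = -1.474-0.01771j
Node n3: branches {R1, R2, R3, I1, R4, C1, R10} → V_3 = -0.1913+0.05854j
Node n4: branches {L1, R5, R6, R11} → V_4 = -0.01945-0.05136j
Node n5: branches {L1, R2, I1, R8} → V_5 = -0.008419+0.05603j
Source currents: i(V1)=-0.4202+0.008894j

1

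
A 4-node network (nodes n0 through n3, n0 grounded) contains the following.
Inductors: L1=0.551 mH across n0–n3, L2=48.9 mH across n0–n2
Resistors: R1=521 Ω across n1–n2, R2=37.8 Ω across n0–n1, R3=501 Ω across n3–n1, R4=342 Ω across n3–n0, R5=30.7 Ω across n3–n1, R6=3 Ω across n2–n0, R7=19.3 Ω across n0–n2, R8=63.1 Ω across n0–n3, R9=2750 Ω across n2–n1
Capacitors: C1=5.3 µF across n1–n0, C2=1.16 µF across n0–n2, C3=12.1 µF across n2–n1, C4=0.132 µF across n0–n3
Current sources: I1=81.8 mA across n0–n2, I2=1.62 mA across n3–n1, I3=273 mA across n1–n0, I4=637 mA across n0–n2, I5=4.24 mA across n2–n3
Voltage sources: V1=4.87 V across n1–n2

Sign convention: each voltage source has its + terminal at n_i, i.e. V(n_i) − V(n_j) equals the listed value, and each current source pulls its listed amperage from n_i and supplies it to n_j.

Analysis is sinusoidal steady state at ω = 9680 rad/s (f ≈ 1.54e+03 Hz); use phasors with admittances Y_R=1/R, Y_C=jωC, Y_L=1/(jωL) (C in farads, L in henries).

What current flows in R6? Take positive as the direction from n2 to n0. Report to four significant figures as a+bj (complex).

0.09410-0.1769j A

MNA unknowns: 3 node voltages V₁..V_3 plus 1 source current (V1)
L1: Y=0.000-0.1875j on G[0,3]
R1: Y=0.001919+0.000j on G[1,2]
C1: Y=0.000+0.05130j on G[1,0]
I1: z[0]−=0.0818, z[2]+=0.0818
I2: z[3]−=0.00162, z[1]+=0.00162
I3: z[1]−=0.273, z[0]+=0.273
R2: Y=0.02646+0.000j on G[0,1]
C2: Y=0.000+0.01123j on G[0,2]
L2: Y=0.000-0.002113j on G[0,2]
R3: Y=0.001996+0.000j on G[3,1]
R4: Y=0.002924+0.000j on G[3,0]
I4: z[0]−=0.637, z[2]+=0.637
R5: Y=0.03257+0.000j on G[3,1]
R6: Y=0.3333+0.000j on G[2,0]
C3: Y=0.000+0.1171j on G[2,1]
I5: z[2]−=0.00424, z[3]+=0.00424
R7: Y=0.05181+0.000j on G[0,2]
C4: Y=0.000+0.001278j on G[0,3]
R8: Y=0.01585+0.000j on G[0,3]
R9: Y=0.0003636+0.000j on G[2,1]
V1: row V1−V2=4.87, i_V1 at 1,2
solve → V1=5.152-0.5307j, V2=0.2823-0.5307j, V3=0.3480+0.8709j
aux → i_V1=-0.6121-0.7723j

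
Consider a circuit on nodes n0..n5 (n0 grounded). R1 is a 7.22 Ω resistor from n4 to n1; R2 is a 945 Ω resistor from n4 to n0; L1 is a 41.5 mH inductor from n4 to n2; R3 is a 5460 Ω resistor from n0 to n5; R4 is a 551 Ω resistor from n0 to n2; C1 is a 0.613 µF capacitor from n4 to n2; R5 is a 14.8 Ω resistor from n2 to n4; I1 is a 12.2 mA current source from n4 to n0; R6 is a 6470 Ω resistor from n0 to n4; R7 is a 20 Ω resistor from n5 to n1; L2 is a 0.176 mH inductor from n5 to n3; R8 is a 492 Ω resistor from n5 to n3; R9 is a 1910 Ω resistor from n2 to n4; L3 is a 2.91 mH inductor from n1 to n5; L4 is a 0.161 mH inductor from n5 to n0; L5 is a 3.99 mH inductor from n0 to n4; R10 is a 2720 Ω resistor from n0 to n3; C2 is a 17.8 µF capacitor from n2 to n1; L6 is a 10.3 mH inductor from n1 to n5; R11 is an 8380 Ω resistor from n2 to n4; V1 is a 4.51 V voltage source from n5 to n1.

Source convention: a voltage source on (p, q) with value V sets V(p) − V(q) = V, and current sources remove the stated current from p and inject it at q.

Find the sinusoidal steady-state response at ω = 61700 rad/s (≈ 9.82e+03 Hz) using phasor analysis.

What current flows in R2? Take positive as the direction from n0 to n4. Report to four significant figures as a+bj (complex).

0.004636+7.293e-05j A

Apply KCL at each of the 5 non-ground nodes and solve the resulting linear system.
Node n1: branches {R1, R7, L3, C2, L6, V1} → V_1 = -4.334+0.01165j
Node n2: branches {L1, R4, C1, R5, R9, C2, R11} → V_2 = -4.340+0.004535j
Node n3: branches {L2, R8, R10} → V_3 = 0.1761+0.01094j
Node n4: branches {R1, R2, L1, C1, R5, I1, R6, R9, L5, R11} → V_4 = -4.381-0.06891j
Node n5: branches {R3, R7, L2, R8, L3, L4, L6, V1} → V_5 = 0.1761+0.01165j
Source currents: i(V1)=-0.2268+0.04994j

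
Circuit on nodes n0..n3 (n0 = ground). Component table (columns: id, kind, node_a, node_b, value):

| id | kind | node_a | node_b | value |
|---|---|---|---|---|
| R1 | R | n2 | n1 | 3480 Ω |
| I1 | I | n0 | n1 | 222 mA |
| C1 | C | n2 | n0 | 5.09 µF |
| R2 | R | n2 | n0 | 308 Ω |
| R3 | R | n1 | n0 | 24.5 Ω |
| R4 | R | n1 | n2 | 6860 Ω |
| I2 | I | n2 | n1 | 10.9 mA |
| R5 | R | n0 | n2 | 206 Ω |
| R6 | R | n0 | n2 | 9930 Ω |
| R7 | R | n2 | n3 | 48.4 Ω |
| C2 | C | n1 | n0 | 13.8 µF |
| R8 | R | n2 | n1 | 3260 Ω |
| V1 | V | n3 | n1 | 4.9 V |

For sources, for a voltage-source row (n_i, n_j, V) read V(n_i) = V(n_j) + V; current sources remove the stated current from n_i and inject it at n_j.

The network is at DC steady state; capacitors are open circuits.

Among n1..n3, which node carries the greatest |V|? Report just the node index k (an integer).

3

Apply KCL at each of the 3 non-ground nodes and solve the resulting linear system.
Node n1: branches {R1, I1, R3, R4, I2, C2, R8, V1} → V_1 = 4.214
Node n2: branches {R1, C1, R2, R4, I2, R5, R6, R7, R8} → V_2 = 6.098
Node n3: branches {R7, V1} → V_3 = 9.114
Source currents: i(V1)=-0.06231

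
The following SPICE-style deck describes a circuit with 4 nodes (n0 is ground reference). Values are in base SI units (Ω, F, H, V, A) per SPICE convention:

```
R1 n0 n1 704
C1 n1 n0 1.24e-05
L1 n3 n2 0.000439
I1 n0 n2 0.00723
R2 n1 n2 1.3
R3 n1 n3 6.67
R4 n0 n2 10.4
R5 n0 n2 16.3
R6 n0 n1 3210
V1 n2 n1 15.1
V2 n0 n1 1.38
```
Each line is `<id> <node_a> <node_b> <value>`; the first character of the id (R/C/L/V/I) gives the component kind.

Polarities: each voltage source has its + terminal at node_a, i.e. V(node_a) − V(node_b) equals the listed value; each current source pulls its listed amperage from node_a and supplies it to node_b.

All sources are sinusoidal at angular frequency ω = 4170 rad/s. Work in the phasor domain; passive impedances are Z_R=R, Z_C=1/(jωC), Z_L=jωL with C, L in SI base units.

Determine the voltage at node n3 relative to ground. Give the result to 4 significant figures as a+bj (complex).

Apply KCL at each of the 3 non-ground nodes and solve the resulting linear system.
Node n1: branches {R1, C1, R2, R3, R6, V1, V2} → V_1 = -1.380+0.000j
Node n2: branches {L1, I1, R2, R4, R5, V1} → V_2 = 13.72+0.000j
Node n3: branches {L1, R3} → V_3 = 12.66-3.854j
Source currents: i(V1)=-15.87+0.5778j, i(V2)=2.151-0.07136j

12.66-3.854j V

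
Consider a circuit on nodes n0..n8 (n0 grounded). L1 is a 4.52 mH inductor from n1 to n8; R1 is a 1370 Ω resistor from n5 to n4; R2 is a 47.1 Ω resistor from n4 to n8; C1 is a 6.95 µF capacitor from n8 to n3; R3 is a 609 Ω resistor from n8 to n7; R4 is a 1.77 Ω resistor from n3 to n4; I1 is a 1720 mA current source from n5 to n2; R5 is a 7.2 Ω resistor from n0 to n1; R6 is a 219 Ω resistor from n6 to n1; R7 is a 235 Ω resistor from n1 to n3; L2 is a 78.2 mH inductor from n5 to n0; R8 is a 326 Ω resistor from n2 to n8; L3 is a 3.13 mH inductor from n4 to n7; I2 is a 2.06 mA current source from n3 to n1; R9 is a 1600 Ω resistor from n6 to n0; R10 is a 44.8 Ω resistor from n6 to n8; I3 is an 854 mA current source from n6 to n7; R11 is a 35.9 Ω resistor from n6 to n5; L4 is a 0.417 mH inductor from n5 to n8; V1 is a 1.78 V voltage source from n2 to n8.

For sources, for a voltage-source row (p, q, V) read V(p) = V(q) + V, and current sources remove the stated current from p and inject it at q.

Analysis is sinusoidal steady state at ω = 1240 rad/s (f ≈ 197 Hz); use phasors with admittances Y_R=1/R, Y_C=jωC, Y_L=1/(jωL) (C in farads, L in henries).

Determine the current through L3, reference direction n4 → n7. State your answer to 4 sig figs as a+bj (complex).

Apply KCL at each of the 8 non-ground nodes and solve the resulting linear system.
Node n1: branches {L1, R5, R6, R7, I2} → V_1 = 0.1613-0.002656j
Node n2: branches {I1, R8, V1} → V_2 = 1.708-0.1396j
Node n3: branches {C1, R4, R7, I2} → V_3 = 27.47-9.149j
Node n4: branches {R1, R2, R4, L3} → V_4 = 27.81-8.797j
Node n5: branches {R1, I1, L2, R11, L4} → V_5 = -0.07682-1.234j
Node n6: branches {R6, R9, R10, I3, R11} → V_6 = -15.48-0.6772j
Node n7: branches {R3, L3, I3} → V_7 = 27.78-5.660j
Node n8: branches {L1, R2, C1, R3, R8, R10, L4, V1} → V_8 = -0.07207-0.1396j
Source currents: i(V1)=1.715+0.000j

-0.8083-0.009065j A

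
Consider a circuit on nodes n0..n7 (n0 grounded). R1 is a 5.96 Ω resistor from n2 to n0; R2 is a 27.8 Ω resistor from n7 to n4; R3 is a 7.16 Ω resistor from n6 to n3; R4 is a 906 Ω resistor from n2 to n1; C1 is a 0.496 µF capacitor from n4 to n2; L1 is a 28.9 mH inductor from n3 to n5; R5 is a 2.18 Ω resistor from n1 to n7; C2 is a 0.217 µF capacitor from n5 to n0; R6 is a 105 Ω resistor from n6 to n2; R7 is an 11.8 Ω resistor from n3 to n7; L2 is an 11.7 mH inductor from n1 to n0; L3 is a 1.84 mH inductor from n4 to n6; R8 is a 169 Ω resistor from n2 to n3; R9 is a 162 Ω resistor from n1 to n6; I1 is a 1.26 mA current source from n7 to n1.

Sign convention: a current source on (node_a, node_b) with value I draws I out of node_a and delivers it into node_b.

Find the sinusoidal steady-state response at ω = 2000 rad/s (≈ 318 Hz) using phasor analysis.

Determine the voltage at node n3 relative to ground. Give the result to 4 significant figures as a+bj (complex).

Apply KCL at each of the 7 non-ground nodes and solve the resulting linear system.
Node n1: branches {R4, R5, L2, R9, I1} → V_1 = 0.0001679+0.0006977j
Node n2: branches {R1, R4, C1, R6, R8} → V_2 = -0.0001760+4.846e-05j
Node n3: branches {R3, L1, R7, R8} → V_3 = -0.002150+0.0006504j
Node n4: branches {R2, C1, L3} → V_4 = -0.002052+0.0005933j
Node n5: branches {L1, C2} → V_5 = -0.002205+0.0006671j
Node n6: branches {R3, R6, L3, R9} → V_6 = -0.002033+0.0006484j
Node n7: branches {R2, R5, R7, I1} → V_7 = -0.002483+0.0006843j

-0.002150+0.0006504j V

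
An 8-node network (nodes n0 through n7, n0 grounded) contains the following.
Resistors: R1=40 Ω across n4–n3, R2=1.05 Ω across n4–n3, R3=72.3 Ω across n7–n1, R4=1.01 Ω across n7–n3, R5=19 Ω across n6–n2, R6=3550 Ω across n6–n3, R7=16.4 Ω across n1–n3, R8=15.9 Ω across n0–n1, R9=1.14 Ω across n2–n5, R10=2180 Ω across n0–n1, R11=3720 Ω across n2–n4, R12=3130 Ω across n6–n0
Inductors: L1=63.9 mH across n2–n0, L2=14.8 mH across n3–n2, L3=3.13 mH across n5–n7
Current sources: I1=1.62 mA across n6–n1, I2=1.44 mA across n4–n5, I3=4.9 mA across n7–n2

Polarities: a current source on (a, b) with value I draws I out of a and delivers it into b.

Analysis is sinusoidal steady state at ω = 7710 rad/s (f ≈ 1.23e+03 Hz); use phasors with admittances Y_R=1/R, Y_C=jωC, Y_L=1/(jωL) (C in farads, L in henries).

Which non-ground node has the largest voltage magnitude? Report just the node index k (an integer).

MNA unknowns: 7 node voltages V₁..V_7
R1: Y=0.02500+0.000j on G[4,3]
R2: Y=0.9524+0.000j on G[4,3]
R3: Y=0.01383+0.000j on G[7,1]
R4: Y=0.9901+0.000j on G[7,3]
L1: Y=0.000-0.002030j on G[2,0]
I1: z[6]−=0.00162, z[1]+=0.00162
R5: Y=0.05263+0.000j on G[6,2]
R6: Y=0.0002817+0.000j on G[6,3]
R7: Y=0.06098+0.000j on G[1,3]
R8: Y=0.06289+0.000j on G[0,1]
R9: Y=0.8772+0.000j on G[2,5]
L2: Y=0.000-0.008764j on G[3,2]
R10: Y=0.0004587+0.000j on G[0,1]
R11: Y=0.0002688+0.000j on G[2,4]
I2: z[4]−=0.00144, z[5]+=0.00144
L3: Y=0.000-0.04144j on G[5,7]
R12: Y=0.0003195+0.000j on G[6,0]
I3: z[7]−=0.0049, z[2]+=0.0049
solve → V1=-0.002574-0.001156j, V2=-0.02229+0.08863j, V3=-0.02626-0.002121j, V4=-0.02773-0.002096j, V5=-0.02494+0.08873j, V6=-0.05260+0.08761j, V7=-0.02706-0.002195j

6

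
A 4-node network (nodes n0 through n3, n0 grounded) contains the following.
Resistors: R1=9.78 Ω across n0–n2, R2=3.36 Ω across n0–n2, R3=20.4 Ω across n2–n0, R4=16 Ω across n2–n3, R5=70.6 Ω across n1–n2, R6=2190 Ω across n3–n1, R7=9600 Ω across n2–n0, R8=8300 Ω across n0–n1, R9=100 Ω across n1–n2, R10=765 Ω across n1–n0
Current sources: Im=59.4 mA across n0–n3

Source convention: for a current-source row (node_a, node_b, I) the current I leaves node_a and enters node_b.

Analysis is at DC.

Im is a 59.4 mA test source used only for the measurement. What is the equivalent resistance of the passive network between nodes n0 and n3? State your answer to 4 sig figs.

R_eq = 18.10 Ω

MNA unknowns: 3 node voltages V₁..V_3
R1: Y=0.1022 on G[0,2]
R2: Y=0.2976 on G[0,2]
R3: Y=0.04902 on G[2,0]
R4: Y=0.06250 on G[2,3]
R5: Y=0.01416 on G[1,2]
R6: Y=0.0004566 on G[3,1]
R7: Y=0.0001042 on G[2,0]
R8: Y=0.0001205 on G[0,1]
R9: Y=0.01000 on G[1,2]
R10: Y=0.001307 on G[1,0]
Im: z[0]−=0.0594, z[3]+=0.0594
solve → V1=0.1412, V2=0.1318, V3=1.075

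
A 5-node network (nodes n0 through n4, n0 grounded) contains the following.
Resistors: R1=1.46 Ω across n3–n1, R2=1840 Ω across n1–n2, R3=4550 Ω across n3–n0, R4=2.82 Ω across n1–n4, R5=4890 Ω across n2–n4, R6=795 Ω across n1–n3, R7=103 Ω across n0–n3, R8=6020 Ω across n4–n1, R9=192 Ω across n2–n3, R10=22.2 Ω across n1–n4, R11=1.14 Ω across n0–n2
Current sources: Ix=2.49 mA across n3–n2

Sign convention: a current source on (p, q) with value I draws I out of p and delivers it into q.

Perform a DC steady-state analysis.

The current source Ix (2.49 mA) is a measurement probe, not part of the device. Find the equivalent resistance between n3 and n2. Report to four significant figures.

R_eq = 63.40 Ω

Apply KCL at each of the 4 non-ground nodes and solve the resulting linear system.
Node n1: branches {R1, R2, R4, R6, R8, R10} → V_1 = -0.1559
Node n2: branches {R2, R5, R9, R11, Ix} → V_2 = 0.001767
Node n3: branches {R1, R3, R6, R7, R9, Ix} → V_3 = -0.1561
Node n4: branches {R4, R5, R8, R10} → V_4 = -0.1558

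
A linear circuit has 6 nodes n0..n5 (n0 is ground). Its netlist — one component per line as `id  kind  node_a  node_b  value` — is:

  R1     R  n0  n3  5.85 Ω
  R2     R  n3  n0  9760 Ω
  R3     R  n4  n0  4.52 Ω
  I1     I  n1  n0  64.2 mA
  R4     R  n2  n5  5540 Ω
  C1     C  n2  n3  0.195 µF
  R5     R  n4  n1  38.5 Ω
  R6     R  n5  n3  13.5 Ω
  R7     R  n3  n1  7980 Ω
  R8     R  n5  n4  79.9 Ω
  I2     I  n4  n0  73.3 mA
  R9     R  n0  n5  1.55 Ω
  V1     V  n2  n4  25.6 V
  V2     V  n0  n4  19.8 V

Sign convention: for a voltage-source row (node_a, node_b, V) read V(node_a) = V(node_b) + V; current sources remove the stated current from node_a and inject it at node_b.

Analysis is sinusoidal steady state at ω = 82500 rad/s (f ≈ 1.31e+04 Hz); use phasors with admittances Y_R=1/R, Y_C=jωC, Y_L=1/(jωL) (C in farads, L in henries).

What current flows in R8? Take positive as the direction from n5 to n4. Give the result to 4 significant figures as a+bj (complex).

0.2435+0.0005048j A

Element admittances at ω=82500 rad/s:
  Y(R1) = 0.1709+0.000j S between n0,n3
  Y(R2) = 0.0001025+0.000j S between n3,n0
  Y(R3) = 0.2212+0.000j S between n4,n0
  I1: injects 0.0642 A into n0 (from n1)
  Y(R4) = 0.0001805+0.000j S between n2,n5
  Y(C1) = 0.000+0.01609j S between n2,n3
  Y(R5) = 0.02597+0.000j S between n4,n1
  Y(R6) = 0.07407+0.000j S between n5,n3
  Y(R7) = 0.0001253+0.000j S between n3,n1
  Y(R8) = 0.01252+0.000j S between n5,n4
  I2: injects 0.0733 A into n0 (from n4)
  Y(R9) = 0.6452+0.000j S between n0,n5
  V1: constraint V(n2)−V(n4) = 25.6
  V2: constraint V(n0)−V(n4) = 19.8
Assemble and solve the 7×7 MNA system:
  V(n1)=-22.17+0.001914j  V(n2)=5.800+0.000j  V(n3)=-0.08976+0.3985j  V(n4)=-19.80+0.000j  V(n5)=-0.3462+0.04033j
  i(V1)=-0.007521-0.09474j  i(V2)=-4.482+0.09419j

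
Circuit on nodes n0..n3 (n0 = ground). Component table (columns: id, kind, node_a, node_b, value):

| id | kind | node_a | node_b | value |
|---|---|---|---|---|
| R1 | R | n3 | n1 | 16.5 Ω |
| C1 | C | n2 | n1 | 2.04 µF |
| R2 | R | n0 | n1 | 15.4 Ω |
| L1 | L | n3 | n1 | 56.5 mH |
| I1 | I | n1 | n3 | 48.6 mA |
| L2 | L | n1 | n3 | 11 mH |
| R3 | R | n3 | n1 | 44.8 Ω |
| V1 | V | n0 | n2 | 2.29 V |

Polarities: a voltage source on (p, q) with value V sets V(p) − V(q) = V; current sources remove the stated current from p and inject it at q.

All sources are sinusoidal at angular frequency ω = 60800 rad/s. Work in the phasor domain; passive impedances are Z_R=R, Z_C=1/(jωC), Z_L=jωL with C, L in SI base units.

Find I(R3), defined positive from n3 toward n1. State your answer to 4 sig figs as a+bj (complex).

MNA unknowns: 3 node voltages V₁..V_3 plus 1 source current (V1)
R1: Y=0.06061+0.000j on G[3,1]
C1: Y=0.000+0.1240j on G[2,1]
R2: Y=0.06494+0.000j on G[0,1]
L1: Y=0.000-0.0002911j on G[3,1]
I1: z[1]−=0.0486, z[3]+=0.0486
L2: Y=0.000-0.001495j on G[1,3]
R3: Y=0.02232+0.000j on G[3,1]
V1: row V0−V2=2.29, i_V1 at 0,2
solve → V1=-1.797-0.9410j, V2=-2.290+0.000j, V3=-1.212-0.9284j
aux → i_V1=-0.1167-0.06110j

0.01308+0.0002817j A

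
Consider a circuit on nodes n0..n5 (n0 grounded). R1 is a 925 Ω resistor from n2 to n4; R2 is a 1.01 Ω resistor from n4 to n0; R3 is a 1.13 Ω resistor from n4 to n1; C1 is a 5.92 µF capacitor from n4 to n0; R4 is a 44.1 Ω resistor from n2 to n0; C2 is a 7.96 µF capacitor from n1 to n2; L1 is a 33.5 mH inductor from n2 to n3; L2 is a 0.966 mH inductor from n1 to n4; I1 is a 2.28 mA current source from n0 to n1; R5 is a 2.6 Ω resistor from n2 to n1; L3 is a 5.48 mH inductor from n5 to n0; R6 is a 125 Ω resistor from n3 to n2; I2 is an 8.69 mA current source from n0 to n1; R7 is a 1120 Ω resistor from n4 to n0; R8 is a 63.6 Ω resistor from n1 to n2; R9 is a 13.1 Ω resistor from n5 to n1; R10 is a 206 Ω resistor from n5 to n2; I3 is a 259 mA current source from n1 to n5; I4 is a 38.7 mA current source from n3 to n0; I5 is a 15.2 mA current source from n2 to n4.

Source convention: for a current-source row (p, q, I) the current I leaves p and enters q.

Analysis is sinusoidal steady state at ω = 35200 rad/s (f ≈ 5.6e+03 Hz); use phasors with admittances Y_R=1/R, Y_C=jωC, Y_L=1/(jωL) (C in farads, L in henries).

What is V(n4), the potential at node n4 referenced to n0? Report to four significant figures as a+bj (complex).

-0.02221+0.01922j V

MNA unknowns: 5 node voltages V₁..V_5
R1: Y=0.001081+0.000j on G[2,4]
R2: Y=0.9901+0.000j on G[4,0]
R3: Y=0.8850+0.000j on G[4,1]
C1: Y=0.000+0.2084j on G[4,0]
R4: Y=0.02268+0.000j on G[2,0]
C2: Y=0.000+0.2802j on G[1,2]
L1: Y=0.000-0.0008480j on G[2,3]
L2: Y=0.000-0.02941j on G[1,4]
I1: z[0]−=0.00228, z[1]+=0.00228
R5: Y=0.3846+0.000j on G[2,1]
L3: Y=0.000-0.005184j on G[5,0]
R6: Y=0.008000+0.000j on G[3,2]
I2: z[0]−=0.00869, z[1]+=0.00869
R7: Y=0.0008929+0.000j on G[4,0]
R8: Y=0.01572+0.000j on G[1,2]
R9: Y=0.07634+0.000j on G[5,1]
R10: Y=0.004854+0.000j on G[5,2]
I3: z[1]−=0.259, z[5]+=0.259
I4: z[3]−=0.0387, z[0]+=0.0387
I5: z[2]−=0.0152, z[4]+=0.0152
solve → V1=-0.06914+0.03388j, V2=-0.1292+0.07356j, V3=-4.913-0.4335j, V4=-0.02221+0.01922j, V5=3.102+0.2343j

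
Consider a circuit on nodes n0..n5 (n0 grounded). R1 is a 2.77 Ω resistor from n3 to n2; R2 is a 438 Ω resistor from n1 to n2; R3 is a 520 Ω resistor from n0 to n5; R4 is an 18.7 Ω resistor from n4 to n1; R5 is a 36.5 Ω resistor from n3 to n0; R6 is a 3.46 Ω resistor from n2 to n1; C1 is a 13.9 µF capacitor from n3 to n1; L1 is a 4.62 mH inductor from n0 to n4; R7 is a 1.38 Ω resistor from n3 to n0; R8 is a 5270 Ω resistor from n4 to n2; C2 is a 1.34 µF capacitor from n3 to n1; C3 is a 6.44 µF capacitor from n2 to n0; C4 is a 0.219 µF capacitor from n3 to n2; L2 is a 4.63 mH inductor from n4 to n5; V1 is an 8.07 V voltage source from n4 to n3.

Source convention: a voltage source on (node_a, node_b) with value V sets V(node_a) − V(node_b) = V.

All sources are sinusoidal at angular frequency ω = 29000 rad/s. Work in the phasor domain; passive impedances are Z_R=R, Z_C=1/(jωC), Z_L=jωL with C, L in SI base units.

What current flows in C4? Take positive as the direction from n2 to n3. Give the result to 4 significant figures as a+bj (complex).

Element admittances at ω=29000 rad/s:
  Y(R1) = 0.3610+0.000j S between n3,n2
  Y(R2) = 0.002283+0.000j S between n1,n2
  Y(R3) = 0.001923+0.000j S between n0,n5
  Y(R4) = 0.05348+0.000j S between n4,n1
  Y(R5) = 0.02740+0.000j S between n3,n0
  Y(R6) = 0.2890+0.000j S between n2,n1
  Y(C1) = 0.000+0.4031j S between n3,n1
  Y(L1) = 0.000-0.007464j S between n0,n4
  Y(R7) = 0.7246+0.000j S between n3,n0
  Y(R8) = 0.0001898+0.000j S between n4,n2
  Y(C2) = 0.000+0.03886j S between n3,n1
  Y(C3) = 0.000+0.1868j S between n2,n0
  Y(C4) = 0.000+0.006351j S between n3,n2
  Y(L2) = 0.000-0.007448j S between n4,n5
  V1: constraint V(n4)−V(n3) = 8.07
Assemble and solve the 6×6 MNA system:
  V(n1)=0.2801-0.6684j  V(n2)=0.005040-0.2549j  V(n3)=-0.08332+0.08276j  V(n4)=7.987+0.08276j  V(n5)=7.508-1.856j
  i(V1)=-0.4287+0.02295j

0.002144+0.0005612j A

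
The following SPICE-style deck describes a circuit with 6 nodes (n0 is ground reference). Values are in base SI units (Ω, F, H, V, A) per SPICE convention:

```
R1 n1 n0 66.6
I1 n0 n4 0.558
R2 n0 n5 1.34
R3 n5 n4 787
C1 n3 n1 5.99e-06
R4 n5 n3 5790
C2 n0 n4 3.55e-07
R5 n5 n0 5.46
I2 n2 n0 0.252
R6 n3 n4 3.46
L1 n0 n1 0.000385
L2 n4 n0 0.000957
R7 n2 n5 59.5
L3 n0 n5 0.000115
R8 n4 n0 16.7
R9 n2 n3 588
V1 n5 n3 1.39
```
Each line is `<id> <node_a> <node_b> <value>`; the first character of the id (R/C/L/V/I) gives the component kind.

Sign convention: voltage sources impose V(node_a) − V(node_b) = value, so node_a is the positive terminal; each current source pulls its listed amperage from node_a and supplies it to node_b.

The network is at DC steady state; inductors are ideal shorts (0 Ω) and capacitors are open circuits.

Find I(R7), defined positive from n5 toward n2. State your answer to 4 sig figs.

0.2310 A

Element admittances at DC:
  Y(R1) = 0.01502 S between n1,n0
  I1: injects 0.558 A into n4 (from n0)
  Y(R2) = 0.7463 S between n0,n5
  Y(R3) = 0.001271 S between n5,n4
  Y(C1) = 0.000 S between n3,n1
  Y(R4) = 0.0001727 S between n5,n3
  Y(C2) = 0.000 S between n0,n4
  Y(R5) = 0.1832 S between n5,n0
  I2: injects 0.252 A into n0 (from n2)
  Y(R6) = 0.2890 S between n3,n4
  L1: short n0↔n1 (DC inductor)
  L2: short n4↔n0 (DC inductor)
  Y(R7) = 0.01681 S between n2,n5
  L3: short n0↔n5 (DC inductor)
  Y(R8) = 0.05988 S between n4,n0
  Y(R9) = 0.001701 S between n2,n3
  V1: constraint V(n5)−V(n3) = 1.39
Assemble and solve the 9×9 MNA system:
  V(n1)=0.000  V(n2)=-13.74  V(n3)=-1.390  V(n4)=0.000  V(n5)=0.000
  i(L1)=0.000  i(L2)=0.1563  i(L3)=-0.1497  i(V1)=-0.3810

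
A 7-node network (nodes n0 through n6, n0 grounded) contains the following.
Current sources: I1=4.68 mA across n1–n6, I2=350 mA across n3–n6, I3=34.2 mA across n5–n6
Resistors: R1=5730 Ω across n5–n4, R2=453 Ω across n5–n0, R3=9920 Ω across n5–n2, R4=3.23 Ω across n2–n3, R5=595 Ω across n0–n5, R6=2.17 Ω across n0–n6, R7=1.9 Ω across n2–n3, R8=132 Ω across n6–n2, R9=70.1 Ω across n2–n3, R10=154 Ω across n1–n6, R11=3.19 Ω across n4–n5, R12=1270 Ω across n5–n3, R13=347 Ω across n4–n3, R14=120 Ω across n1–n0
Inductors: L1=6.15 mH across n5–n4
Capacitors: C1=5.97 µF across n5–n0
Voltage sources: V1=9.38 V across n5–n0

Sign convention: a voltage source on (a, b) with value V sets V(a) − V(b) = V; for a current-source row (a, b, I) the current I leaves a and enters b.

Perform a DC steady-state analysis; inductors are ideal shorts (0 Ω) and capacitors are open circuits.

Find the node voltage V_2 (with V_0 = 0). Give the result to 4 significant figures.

Element admittances at DC:
  I1: injects 0.00468 A into n6 (from n1)
  Y(R1) = 0.0001745 S between n5,n4
  Y(R2) = 0.002208 S between n5,n0
  Y(R3) = 0.0001008 S between n5,n2
  L1: short n5↔n4 (DC inductor)
  Y(R4) = 0.3096 S between n2,n3
  Y(C1) = 0.000 S between n5,n0
  Y(R5) = 0.001681 S between n0,n5
  Y(R6) = 0.4608 S between n0,n6
  I2: injects 0.35 A into n6 (from n3)
  Y(R7) = 0.5263 S between n2,n3
  Y(R8) = 0.007576 S between n6,n2
  Y(R9) = 0.01427 S between n2,n3
  Y(R10) = 0.006494 S between n1,n6
  Y(R11) = 0.3135 S between n4,n5
  Y(R12) = 0.0007874 S between n5,n3
  Y(R13) = 0.002882 S between n4,n3
  I3: injects 0.0342 A into n6 (from n5)
  Y(R14) = 0.008333 S between n1,n0
  V1: constraint V(n5)−V(n0) = 9.38
Assemble and solve the 8×8 MNA system:
  V(n1)=-0.1493  V(n2)=-27.40  V(n3)=-27.65  V(n4)=9.380  V(n5)=9.380  V(n6)=0.3798
  i(L1)=0.1067  i(V1)=-0.2102

-27.40 V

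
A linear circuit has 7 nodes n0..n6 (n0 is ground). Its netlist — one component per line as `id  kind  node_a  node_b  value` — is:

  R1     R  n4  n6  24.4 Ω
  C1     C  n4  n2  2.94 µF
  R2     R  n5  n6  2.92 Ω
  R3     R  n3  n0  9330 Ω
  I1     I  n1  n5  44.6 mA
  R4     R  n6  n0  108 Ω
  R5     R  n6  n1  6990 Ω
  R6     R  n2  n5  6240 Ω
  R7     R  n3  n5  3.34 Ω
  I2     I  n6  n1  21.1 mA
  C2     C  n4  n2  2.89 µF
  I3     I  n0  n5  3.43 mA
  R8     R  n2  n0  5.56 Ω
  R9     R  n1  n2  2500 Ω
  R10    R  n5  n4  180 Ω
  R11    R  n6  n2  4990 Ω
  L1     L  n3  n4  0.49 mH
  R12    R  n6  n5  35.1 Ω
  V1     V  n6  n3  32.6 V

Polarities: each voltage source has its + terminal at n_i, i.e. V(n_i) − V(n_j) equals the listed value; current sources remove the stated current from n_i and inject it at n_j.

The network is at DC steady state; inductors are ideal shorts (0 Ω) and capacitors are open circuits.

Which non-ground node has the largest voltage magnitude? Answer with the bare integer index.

MNA unknowns: 6 node voltages V₁..V_6 plus 2 source currents (L1, V1)
R1: Y=0.04098 on G[4,6]
C1: Y=0.000 on G[4,2]
R2: Y=0.3425 on G[5,6]
R3: Y=0.0001072 on G[3,0]
I1: z[1]−=0.0446, z[5]+=0.0446
R4: Y=0.009259 on G[6,0]
R5: Y=0.0001431 on G[6,1]
R6: Y=0.0001603 on G[2,5]
R7: Y=0.2994 on G[3,5]
I2: z[6]−=0.0211, z[1]+=0.0211
C2: Y=0.000 on G[4,2]
I3: z[0]−=0.00343, z[5]+=0.00343
R8: Y=0.1799 on G[2,0]
R9: Y=0.0004000 on G[1,2]
R10: Y=0.005556 on G[5,4]
R11: Y=0.0002004 on G[6,2]
L1: row V3−V4=0, i_L1 at 3,4
R12: Y=0.02849 on G[6,5]
V1: row V6−V3=32.6, i_V1 at 6,3
solve → V1=-42.64, V2=-0.1020, V3=-29.90, V4=-29.90, V5=-11.94, V6=2.698
aux → i_L1=-1.436, i_V1=-6.818

1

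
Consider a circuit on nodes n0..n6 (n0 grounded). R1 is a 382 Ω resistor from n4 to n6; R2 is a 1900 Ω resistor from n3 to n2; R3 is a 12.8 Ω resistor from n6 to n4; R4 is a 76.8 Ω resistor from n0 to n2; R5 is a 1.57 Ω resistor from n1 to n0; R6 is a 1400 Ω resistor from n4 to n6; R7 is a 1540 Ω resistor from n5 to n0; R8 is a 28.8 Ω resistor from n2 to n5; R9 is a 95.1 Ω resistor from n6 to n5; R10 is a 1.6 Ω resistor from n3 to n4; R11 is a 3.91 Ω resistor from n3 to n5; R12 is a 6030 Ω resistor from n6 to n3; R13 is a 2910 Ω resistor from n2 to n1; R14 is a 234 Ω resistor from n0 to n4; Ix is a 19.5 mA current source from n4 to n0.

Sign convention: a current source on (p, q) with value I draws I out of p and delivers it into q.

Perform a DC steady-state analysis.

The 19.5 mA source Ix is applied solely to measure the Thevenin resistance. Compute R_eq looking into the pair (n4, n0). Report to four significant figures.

MNA unknowns: 6 node voltages V₁..V_6
R1: Y=0.002618 on G[4,6]
R2: Y=0.0005263 on G[3,2]
R3: Y=0.07812 on G[6,4]
R4: Y=0.01302 on G[0,2]
R5: Y=0.6369 on G[1,0]
R6: Y=0.0007143 on G[4,6]
R7: Y=0.0006494 on G[5,0]
R8: Y=0.03472 on G[2,5]
R9: Y=0.01052 on G[6,5]
R10: Y=0.6250 on G[3,4]
R11: Y=0.2558 on G[3,5]
R12: Y=0.0001658 on G[6,3]
R13: Y=0.0003436 on G[2,1]
R14: Y=0.004274 on G[0,4]
Ix: z[4]−=0.0195, z[0]+=0.0195
solve → V1=-0.0005138, V2=-0.9528, V3=-1.363, V4=-1.384, V5=-1.313, V6=-1.376

R_eq = 70.96 Ω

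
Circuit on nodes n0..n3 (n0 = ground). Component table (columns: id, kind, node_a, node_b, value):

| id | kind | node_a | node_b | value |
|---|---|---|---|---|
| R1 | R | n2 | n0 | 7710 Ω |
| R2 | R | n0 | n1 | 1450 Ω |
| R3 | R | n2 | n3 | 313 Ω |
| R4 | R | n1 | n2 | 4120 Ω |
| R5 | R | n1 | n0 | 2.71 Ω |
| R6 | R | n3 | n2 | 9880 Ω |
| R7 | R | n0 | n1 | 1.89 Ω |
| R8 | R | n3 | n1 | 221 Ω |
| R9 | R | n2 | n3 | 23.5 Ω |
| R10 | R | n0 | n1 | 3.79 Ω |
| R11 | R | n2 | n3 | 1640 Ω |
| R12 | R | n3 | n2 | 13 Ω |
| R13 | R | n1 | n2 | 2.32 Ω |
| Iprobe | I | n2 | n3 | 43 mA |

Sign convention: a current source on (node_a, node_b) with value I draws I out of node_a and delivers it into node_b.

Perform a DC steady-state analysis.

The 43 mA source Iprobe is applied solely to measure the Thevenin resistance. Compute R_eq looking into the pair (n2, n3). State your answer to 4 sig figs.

Element admittances at DC:
  Y(R1) = 0.0001297 S between n2,n0
  Y(R2) = 0.0006897 S between n0,n1
  Y(R3) = 0.003195 S between n2,n3
  Y(R4) = 0.0002427 S between n1,n2
  Y(R5) = 0.3690 S between n1,n0
  Y(R6) = 0.0001012 S between n3,n2
  Y(R7) = 0.5291 S between n0,n1
  Y(R8) = 0.004525 S between n3,n1
  Y(R9) = 0.04255 S between n2,n3
  Y(R10) = 0.2639 S between n0,n1
  Y(R11) = 0.0006098 S between n2,n3
  Y(R12) = 0.07692 S between n3,n2
  Y(R13) = 0.4310 S between n1,n2
  Iprobe: injects 0.043 A into n3 (from n2)
Assemble and solve the 3×3 MNA system:
  V(n1)=3.894e-07  V(n2)=-0.003490  V(n3)=0.3328

R_eq = 7.821 Ω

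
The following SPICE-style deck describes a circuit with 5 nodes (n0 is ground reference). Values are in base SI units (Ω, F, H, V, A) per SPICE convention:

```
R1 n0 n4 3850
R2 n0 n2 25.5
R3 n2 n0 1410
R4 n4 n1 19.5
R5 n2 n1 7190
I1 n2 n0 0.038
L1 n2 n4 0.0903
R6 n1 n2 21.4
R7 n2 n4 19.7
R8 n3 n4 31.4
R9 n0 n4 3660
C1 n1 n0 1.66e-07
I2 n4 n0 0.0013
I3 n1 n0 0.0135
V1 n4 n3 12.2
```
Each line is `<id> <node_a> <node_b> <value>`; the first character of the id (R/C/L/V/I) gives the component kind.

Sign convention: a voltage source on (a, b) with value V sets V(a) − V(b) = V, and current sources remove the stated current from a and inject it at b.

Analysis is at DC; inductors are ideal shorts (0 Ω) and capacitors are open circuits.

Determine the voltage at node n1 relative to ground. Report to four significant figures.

Apply KCL at each of the 4 non-ground nodes and solve the resulting linear system.
Node n1: branches {R4, R5, R6, C1, I3} → V_1 = -1.443
Node n2: branches {R2, R3, R5, I1, L1, R6, R7} → V_2 = -1.305
Node n3: branches {R8, V1} → V_3 = -13.51
Node n4: branches {R1, R4, L1, R7, R8, R9, I2, V1} → V_4 = -1.305
Source currents: i(L1)=0.007658, i(V1)=-0.3885

-1.443 V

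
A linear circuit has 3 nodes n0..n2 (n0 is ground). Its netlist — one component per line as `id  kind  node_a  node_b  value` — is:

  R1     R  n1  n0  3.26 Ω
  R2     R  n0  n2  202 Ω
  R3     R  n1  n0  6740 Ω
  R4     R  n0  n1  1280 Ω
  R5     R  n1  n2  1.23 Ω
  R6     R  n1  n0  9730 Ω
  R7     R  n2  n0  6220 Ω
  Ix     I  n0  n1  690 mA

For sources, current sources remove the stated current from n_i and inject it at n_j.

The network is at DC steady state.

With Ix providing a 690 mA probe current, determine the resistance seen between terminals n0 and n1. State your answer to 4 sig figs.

R_eq = 3.196 Ω

Element admittances at DC:
  Y(R1) = 0.3067 S between n1,n0
  Y(R2) = 0.004950 S between n0,n2
  Y(R3) = 0.0001484 S between n1,n0
  Y(R4) = 0.0007813 S between n0,n1
  Y(R5) = 0.8130 S between n1,n2
  Y(R6) = 0.0001028 S between n1,n0
  Y(R7) = 0.0001608 S between n2,n0
  Ix: injects 0.69 A into n1 (from n0)
Assemble and solve the 2×2 MNA system:
  V(n1)=2.205  V(n2)=2.192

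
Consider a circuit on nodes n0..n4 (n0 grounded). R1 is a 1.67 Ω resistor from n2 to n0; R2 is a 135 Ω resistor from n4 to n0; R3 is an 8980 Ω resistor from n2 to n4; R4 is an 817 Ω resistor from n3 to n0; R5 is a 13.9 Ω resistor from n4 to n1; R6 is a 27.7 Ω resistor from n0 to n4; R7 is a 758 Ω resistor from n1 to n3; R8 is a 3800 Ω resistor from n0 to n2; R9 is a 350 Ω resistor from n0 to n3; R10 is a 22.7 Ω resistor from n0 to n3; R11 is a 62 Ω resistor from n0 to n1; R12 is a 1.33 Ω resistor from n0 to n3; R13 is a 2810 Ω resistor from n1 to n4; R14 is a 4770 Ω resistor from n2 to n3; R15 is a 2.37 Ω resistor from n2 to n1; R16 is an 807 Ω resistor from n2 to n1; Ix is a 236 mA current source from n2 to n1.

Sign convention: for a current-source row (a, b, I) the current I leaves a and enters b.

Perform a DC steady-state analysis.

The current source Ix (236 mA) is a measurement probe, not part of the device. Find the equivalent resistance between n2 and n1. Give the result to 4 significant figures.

R_eq = 2.152 Ω

MNA unknowns: 4 node voltages V₁..V_4
R1: Y=0.5988 on G[2,0]
R2: Y=0.007407 on G[4,0]
R3: Y=0.0001114 on G[2,4]
R4: Y=0.001224 on G[3,0]
R5: Y=0.07194 on G[4,1]
R6: Y=0.03610 on G[0,4]
R7: Y=0.001319 on G[1,3]
R8: Y=0.0002632 on G[0,2]
R9: Y=0.002857 on G[0,3]
R10: Y=0.04405 on G[0,3]
R11: Y=0.01613 on G[0,1]
R12: Y=0.7519 on G[0,3]
R13: Y=0.0003559 on G[1,4]
R14: Y=0.0002096 on G[2,3]
R15: Y=0.4219 on G[2,1]
R16: Y=0.001239 on G[2,1]
Ix: z[2]−=0.236, z[1]+=0.236
solve → V1=0.4726, V2=-0.03516, V3=0.0007687, V4=0.2948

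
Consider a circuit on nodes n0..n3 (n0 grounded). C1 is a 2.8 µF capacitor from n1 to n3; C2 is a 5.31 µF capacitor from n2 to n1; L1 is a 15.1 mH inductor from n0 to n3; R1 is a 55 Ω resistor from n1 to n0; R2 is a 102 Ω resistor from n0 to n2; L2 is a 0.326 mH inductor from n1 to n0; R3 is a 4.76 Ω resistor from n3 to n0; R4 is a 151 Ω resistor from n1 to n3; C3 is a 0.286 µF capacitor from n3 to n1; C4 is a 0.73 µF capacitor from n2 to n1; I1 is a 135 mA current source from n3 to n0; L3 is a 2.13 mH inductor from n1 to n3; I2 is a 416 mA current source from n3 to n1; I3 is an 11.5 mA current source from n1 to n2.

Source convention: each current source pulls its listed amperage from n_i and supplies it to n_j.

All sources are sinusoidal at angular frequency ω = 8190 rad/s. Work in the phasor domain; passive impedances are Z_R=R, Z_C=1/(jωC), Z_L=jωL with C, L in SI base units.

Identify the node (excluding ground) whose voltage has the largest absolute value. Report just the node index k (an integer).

Apply KCL at each of the 3 non-ground nodes and solve the resulting linear system.
Node n1: branches {C1, C2, R1, L2, R4, C3, C4, L3, I2, I3} → V_1 = -0.1019+0.9666j
Node n2: branches {C2, R2, C4, I3} → V_2 = -0.2381+0.6870j
Node n3: branches {C1, L1, R3, R4, C3, I1, L3, I2} → V_3 = -2.331-0.3871j

3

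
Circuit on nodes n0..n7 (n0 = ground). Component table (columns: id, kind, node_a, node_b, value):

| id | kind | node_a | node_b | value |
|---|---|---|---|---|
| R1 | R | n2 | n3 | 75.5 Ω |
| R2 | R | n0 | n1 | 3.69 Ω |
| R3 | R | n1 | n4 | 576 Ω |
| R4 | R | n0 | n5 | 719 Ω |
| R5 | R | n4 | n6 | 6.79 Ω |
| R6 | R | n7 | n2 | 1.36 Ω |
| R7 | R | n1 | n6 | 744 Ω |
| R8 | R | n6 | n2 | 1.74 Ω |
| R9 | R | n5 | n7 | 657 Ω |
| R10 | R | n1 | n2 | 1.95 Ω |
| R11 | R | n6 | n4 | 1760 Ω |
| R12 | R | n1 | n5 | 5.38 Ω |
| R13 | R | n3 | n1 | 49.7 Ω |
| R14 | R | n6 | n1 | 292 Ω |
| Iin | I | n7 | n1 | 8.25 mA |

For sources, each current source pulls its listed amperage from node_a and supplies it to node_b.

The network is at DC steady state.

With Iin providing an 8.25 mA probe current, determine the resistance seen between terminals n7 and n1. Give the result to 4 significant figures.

Apply KCL at each of the 7 non-ground nodes and solve the resulting linear system.
Node n1: branches {R2, R3, R7, R10, R12, R13, R14, Iin} → V_1 = 1.101e-06
Node n2: branches {R1, R6, R8, R10} → V_2 = -0.01557
Node n3: branches {R1, R13} → V_3 = -0.006180
Node n4: branches {R3, R5, R11} → V_4 = -0.01522
Node n5: branches {R4, R9, R12} → V_5 = -0.0002145
Node n6: branches {R5, R7, R8, R11, R14} → V_6 = -0.01540
Node n7: branches {R6, R9, Iin} → V_7 = -0.02674

R_eq = 3.241 Ω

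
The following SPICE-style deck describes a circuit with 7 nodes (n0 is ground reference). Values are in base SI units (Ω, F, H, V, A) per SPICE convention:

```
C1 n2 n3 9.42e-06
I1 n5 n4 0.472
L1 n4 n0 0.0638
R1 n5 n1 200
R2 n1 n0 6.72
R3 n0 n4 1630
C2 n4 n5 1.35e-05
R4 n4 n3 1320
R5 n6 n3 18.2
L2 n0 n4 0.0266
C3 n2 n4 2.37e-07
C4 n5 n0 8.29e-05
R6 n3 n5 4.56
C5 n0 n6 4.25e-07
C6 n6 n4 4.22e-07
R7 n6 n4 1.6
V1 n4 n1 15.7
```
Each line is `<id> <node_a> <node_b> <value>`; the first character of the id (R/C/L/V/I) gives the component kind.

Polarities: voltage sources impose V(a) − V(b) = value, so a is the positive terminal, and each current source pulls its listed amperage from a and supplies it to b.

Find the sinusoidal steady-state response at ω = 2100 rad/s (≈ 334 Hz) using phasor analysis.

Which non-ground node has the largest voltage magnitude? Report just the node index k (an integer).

Apply KCL at each of the 6 non-ground nodes and solve the resulting linear system.
Node n1: branches {R1, R2, V1} → V_1 = -0.4017-0.06688j
Node n2: branches {C1, C3} → V_2 = 4.952-0.2351j
Node n3: branches {C1, R4, R5, R6} → V_3 = 4.691-0.2394j
Node n4: branches {I1, L1, R3, C2, R4, L2, C3, C6, R7, V1} → V_4 = 15.30-0.06688j
Node n5: branches {I1, R1, C2, C4, R6} → V_5 = 2.212-0.2987j
Node n6: branches {R5, C5, C6, R7} → V_6 = 14.44-0.09865j
Source currents: i(V1)=-0.07285-0.008793j

4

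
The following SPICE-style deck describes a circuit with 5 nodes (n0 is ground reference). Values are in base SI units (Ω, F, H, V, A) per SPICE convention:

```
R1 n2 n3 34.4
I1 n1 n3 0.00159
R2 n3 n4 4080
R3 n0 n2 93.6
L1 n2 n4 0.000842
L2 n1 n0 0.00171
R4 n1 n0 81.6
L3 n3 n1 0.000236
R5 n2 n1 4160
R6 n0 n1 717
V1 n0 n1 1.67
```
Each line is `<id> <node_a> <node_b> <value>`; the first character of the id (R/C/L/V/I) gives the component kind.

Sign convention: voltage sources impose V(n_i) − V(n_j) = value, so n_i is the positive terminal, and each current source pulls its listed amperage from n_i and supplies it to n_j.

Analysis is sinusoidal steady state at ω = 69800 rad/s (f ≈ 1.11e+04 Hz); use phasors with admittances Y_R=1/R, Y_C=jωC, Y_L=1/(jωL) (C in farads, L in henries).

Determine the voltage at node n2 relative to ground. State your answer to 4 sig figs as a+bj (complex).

-1.204+0.1721j V

Apply KCL at each of the 4 non-ground nodes and solve the resulting linear system.
Node n1: branches {I1, L2, R4, L3, R5, R6, V1} → V_1 = -1.670+0.000j
Node n2: branches {R1, R3, L1, R5} → V_2 = -1.204+0.1721j
Node n3: branches {R1, I1, R2, L3} → V_3 = -1.639+0.2362j
Node n4: branches {R2, L1} → V_4 = -1.205+0.1659j
Source currents: i(V1)=-0.03566+0.01583j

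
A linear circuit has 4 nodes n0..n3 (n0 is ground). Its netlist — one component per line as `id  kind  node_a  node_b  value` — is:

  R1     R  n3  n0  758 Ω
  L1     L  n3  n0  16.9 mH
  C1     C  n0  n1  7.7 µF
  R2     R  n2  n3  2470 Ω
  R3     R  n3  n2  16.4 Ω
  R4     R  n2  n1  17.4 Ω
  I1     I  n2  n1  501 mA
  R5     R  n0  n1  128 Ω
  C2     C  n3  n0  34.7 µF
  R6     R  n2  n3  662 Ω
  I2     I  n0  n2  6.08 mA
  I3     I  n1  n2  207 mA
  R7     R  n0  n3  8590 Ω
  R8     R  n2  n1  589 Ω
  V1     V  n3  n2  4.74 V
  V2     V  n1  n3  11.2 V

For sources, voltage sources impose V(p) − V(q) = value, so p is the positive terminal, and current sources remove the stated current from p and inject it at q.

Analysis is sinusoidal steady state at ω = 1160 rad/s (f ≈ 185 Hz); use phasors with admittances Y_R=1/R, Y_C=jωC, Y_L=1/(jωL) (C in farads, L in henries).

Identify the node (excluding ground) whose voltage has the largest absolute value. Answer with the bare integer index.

Element admittances at ω=1160 rad/s:
  Y(R1) = 0.001319+0.000j S between n3,n0
  Y(L1) = 0.000-0.05101j S between n3,n0
  Y(C1) = 0.000+0.008932j S between n0,n1
  Y(R2) = 0.0004049+0.000j S between n2,n3
  Y(R3) = 0.06098+0.000j S between n3,n2
  Y(R4) = 0.05747+0.000j S between n2,n1
  I1: injects 0.501 A into n1 (from n2)
  Y(R5) = 0.007812+0.000j S between n0,n1
  Y(C2) = 0.000+0.04025j S between n3,n0
  Y(R6) = 0.001511+0.000j S between n2,n3
  I2: injects 0.00608 A into n2 (from n0)
  I3: injects 0.207 A into n2 (from n1)
  Y(R7) = 0.0001164+0.000j S between n0,n3
  Y(R8) = 0.001698+0.000j S between n2,n1
  V1: constraint V(n3)−V(n2) = 4.74
  V2: constraint V(n1)−V(n3) = 11.2
Assemble and solve the 5×5 MNA system:
  V(n1)=4.782-12.08j  V(n2)=-11.16-12.08j  V(n3)=-6.418-12.08j
  i(V1)=-0.9533+0.000j  i(V2)=-0.7945+0.05169j

2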